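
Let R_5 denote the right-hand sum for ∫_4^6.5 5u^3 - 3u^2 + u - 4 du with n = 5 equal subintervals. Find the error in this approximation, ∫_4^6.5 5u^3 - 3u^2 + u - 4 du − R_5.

-252.109375

Exact integral: ∫_4^6.5 f(u) du = 1703.828125.
R_5 = 1955.9375.
Error = 1703.828125 − 1955.9375 = -252.109375.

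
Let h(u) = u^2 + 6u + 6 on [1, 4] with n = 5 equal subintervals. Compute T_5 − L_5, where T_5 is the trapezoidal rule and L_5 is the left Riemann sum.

T_5 = 84.18.
L_5 = 74.28.
T_5 − L_5 = 9.9.

9.9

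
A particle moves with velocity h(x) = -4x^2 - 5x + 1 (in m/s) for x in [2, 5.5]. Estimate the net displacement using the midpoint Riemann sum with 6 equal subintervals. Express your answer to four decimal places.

-272.8947

Δx = (5.5 − 2)/6 = 7/12.
Midpoints: 55/24, 2.875, 83/24, 97/24, 4.625, 125/24.
h(55/24) = -4531/144, h(2.875) = -46.4375, h(83/24) = -9235/144, h(97/24) = -12175/144, h(4.625) = -107.6875, h(125/24) = -19231/144.
Sum = Δx · [h(55/24) + h(2.875) + h(83/24) + ...].
Sum ≈ -272.8947.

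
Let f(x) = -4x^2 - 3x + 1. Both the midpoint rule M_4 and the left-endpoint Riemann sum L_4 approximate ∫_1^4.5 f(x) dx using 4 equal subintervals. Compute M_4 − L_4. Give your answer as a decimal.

M_4 = -144.6484375.
L_4 = -109.046875.
M_4 − L_4 = -35.6015625.

-35.6015625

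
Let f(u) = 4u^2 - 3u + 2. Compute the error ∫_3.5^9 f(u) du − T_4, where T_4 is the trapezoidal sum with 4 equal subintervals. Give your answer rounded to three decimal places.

-6.932

Exact integral: ∫_3.5^9 f(u) du ≈ 822.70833.
T_4 = 829.640625.
Error ≈ 822.70833 − 829.640625 ≈ -6.932.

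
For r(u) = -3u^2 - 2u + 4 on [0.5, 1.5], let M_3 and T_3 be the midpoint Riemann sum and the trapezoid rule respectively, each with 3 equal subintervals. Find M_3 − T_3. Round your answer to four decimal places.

0.0833

M_3 ≈ -1.222222.
T_3 ≈ -1.305556.
M_3 − T_3 ≈ 0.0833.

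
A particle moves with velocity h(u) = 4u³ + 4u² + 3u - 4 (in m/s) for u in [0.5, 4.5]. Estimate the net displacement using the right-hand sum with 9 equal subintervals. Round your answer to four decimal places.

Δu = (4.5 − 0.5)/9 = 4/9.
Right endpoints: 17/18, 25/18, 11/6, 41/18, 49/18, 19/6, 65/18, 73/18, 4.5.
h(17/18) = 4207/729, h(25/18) = 13559/729, h(11/6) = 1069/27, h(41/18) = 51655/729, h(49/18) = 83471/729, h(19/6) = 4661/27, h(65/18) = 180319/729, h(73/18) = 248423/729, h(4.5) = 455.
Sum = Δu · [h(17/18) + h(25/18) + h(11/6) + ...].
Sum ≈ 651.1440.

651.1440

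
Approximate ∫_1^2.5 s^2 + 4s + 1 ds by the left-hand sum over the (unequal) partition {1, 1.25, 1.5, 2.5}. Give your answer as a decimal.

Subinterval widths: 0.25, 0.25, 1.
Left endpoints: 1, 1.25, 1.5.
f(1) = 6, f(1.25) = 7.5625, f(1.5) = 9.25.
Sum = Σ Δs_i · f(s_i).
Sum = 12.640625.

12.640625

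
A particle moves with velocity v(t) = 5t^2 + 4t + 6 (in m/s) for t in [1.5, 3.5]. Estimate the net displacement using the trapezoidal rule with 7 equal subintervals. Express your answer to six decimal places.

97.969388

Δt = (3.5 − 1.5)/7 = 2/7.
v(1.5) = 23.25, v(25/14) = 5701/196, v(29/14) = 7005/196, v(33/14) = 8469/196, v(37/14) = 10093/196, v(41/14) = 11877/196, v(45/14) = 13821/196, v(3.5) = 81.25.
T_7 = (Δt/2)·[v(t_0) + 2v(t_1) + ... + 2v(t_{6}) + v(t_7)].
Sum ≈ 97.969388.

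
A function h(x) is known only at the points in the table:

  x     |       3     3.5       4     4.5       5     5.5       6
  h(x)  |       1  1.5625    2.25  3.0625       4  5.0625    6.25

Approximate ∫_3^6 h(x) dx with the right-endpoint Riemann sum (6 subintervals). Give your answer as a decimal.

Δx = 0.5.
Sum = 0.5·[1.5625 + 2.25 + 3.0625 + 4 + 5.0625 + 6.25] = 11.09375.

11.09375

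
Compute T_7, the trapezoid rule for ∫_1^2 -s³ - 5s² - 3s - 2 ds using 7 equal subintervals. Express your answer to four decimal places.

-21.9490

Δs = (2 − 1)/7 = 1/7.
f(1) = -11, f(8/7) = -4614/343, f(9/7) = -5573/343, f(10/7) = -6656/343, f(11/7) = -7869/343, f(12/7) = -9218/343, f(13/7) = -10709/343, f(2) = -36.
T_7 = (Δs/2)·[f(s_0) + 2f(s_1) + ... + 2f(s_{6}) + f(s_7)].
Sum ≈ -21.9490.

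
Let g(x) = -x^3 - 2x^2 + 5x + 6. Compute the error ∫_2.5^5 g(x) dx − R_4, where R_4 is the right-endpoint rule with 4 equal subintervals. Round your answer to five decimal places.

44.14876

Exact integral: ∫_2.5^5 g(x) dx ≈ -157.5260417.
R_4 ≈ -201.6748047.
Error ≈ -157.5260417 − (-201.6748047) ≈ 44.14876.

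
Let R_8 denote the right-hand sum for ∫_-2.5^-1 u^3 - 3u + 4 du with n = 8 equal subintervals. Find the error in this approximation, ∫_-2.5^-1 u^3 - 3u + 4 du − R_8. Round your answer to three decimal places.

Exact integral: ∫_-2.5^-1 f(u) du = 4.359375.
R_8 ≈ 5.26245.
Error ≈ 4.359375 − 5.26245 ≈ -0.903.

-0.903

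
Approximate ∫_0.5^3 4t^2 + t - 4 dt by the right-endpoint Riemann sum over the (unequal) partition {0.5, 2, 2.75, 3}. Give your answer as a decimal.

Subinterval widths: 1.5, 0.75, 0.25.
Right endpoints: 2, 2.75, 3.
f(2) = 14, f(2.75) = 29, f(3) = 35.
Sum = Σ Δt_i · f(t_i).
Sum = 51.5.

51.5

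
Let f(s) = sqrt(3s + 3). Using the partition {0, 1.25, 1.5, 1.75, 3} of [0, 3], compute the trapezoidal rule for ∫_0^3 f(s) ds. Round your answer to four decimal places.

8.0350

Subinterval widths: 1.25, 0.25, 0.25, 1.25.
f(0) ≈ 1.7321, f(1.25) ≈ 2.5981, f(1.5) ≈ 2.7386, f(1.75) ≈ 2.8723, f(3) ≈ 3.4641.
On each subinterval the trapezoid contributes (Δs_i/2)·[f(s_{i-1}) + f(s_i)].
Sum ≈ 8.0350.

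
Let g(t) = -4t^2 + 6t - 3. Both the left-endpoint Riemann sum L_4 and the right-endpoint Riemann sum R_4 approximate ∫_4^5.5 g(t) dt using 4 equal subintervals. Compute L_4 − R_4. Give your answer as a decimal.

18

L_4 = -89.390625.
R_4 = -107.390625.
L_4 − R_4 = 18.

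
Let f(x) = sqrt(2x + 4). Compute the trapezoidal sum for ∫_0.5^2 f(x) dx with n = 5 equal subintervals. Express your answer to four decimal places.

Δx = (2 − 0.5)/5 = 0.3.
f(0.5) ≈ 2.2361, f(0.8) ≈ 2.3664, f(1.1) ≈ 2.4900, f(1.4) ≈ 2.6077, f(1.7) ≈ 2.7203, f(2) ≈ 2.8284.
T_5 = (Δx/2)·[f(x_0) + 2f(x_1) + ... + 2f(x_{4}) + f(x_5)].
Sum ≈ 3.8150.

3.8150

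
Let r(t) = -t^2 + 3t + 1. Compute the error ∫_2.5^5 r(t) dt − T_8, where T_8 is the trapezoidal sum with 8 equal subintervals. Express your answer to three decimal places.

Exact integral: ∫_2.5^5 r(t) dt ≈ -5.83333.
T_8 ≈ -5.87402.
Error ≈ -5.83333 − (-5.87402) ≈ 0.041.

0.041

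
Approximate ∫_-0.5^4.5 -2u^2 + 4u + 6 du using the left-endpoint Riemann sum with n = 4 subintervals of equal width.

Δu = (4.5 − (-0.5))/4 = 1.25.
Left endpoints: -0.5, 0.75, 2, 3.25.
f(-0.5) = 3.5, f(0.75) = 7.875, f(2) = 6, f(3.25) = -2.125.
Sum = Δu · [f(-0.5) + f(0.75) + f(2) + f(3.25)].
Sum = 19.0625.

19.0625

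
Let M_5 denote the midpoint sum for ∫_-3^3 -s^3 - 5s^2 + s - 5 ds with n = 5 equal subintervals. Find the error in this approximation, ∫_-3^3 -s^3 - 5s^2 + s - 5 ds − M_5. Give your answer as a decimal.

Exact integral: ∫_-3^3 f(s) ds = -120.
M_5 = -116.4.
Error = -120 − (-116.4) = -3.6.

-3.6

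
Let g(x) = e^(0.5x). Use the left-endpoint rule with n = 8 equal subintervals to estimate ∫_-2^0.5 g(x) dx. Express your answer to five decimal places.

Δx = (0.5 − (-2))/8 = 0.3125.
Left endpoints: -2, -1.6875, -1.375, -1.0625, -0.75, -0.4375, -0.125, 0.1875.
g(-2) ≈ 0.36788, g(-1.6875) ≈ 0.43009, g(-1.375) ≈ 0.50283, g(-1.0625) ≈ 0.58787, g(-0.75) ≈ 0.68729, g(-0.4375) ≈ 0.80352, g(-0.125) ≈ 0.93941, g(0.1875) ≈ 1.09829.
Sum = Δx · [g(-2) + g(-1.6875) + g(-1.375) + ...].
Sum ≈ 1.69287.

1.69287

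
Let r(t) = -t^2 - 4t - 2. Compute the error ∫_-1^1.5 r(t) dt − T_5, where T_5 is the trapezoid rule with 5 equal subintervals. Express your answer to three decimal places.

0.104

Exact integral: ∫_-1^1.5 r(t) dt ≈ -8.95833.
T_5 = -9.0625.
Error ≈ -8.95833 − (-9.0625) ≈ 0.104.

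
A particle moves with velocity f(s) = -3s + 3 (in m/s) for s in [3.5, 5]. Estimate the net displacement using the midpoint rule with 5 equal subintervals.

Δs = (5 − 3.5)/5 = 0.3.
Midpoints: 3.65, 3.95, 4.25, 4.55, 4.85.
f(3.65) = -7.95, f(3.95) = -8.85, f(4.25) = -9.75, f(4.55) = -10.65, f(4.85) = -11.55.
Sum = Δs · [f(3.65) + f(3.95) + f(4.25) + f(4.55) + f(4.85)].
Sum = -14.625.

-14.625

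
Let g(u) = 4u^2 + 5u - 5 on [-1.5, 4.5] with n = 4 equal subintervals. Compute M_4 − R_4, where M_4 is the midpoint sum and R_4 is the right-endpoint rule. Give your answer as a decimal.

M_4 = 136.5.
R_4 = 226.5.
M_4 − R_4 = -90.

-90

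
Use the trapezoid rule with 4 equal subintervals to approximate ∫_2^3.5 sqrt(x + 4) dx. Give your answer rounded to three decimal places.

3.895

Δx = (3.5 − 2)/4 = 0.375.
f(2) ≈ 2.449, f(2.375) ≈ 2.525, f(2.75) ≈ 2.598, f(3.125) ≈ 2.669, f(3.5) ≈ 2.739.
T_4 = (Δx/2)·[f(x_0) + 2f(x_1) + 2f(x_2) + 2f(x_3) + f(x_4)].
Sum ≈ 3.895.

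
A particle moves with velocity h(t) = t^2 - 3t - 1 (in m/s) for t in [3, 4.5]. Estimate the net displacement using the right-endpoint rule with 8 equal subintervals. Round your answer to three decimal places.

3.642

Δt = (4.5 − 3)/8 = 0.1875.
Right endpoints: 3.1875, 3.375, 3.5625, 3.75, 3.9375, 4.125, 4.3125, 4.5.
h(3.1875) = -0.40234375, h(3.375) = 0.265625, h(3.5625) = 1.00390625, h(3.75) = 1.8125, h(3.9375) = 2.69140625, h(4.125) = 3.640625, h(4.3125) = 4.66015625, h(4.5) = 5.75.
Sum = Δt · [h(3.1875) + h(3.375) + h(3.5625) + ...].
Sum ≈ 3.642.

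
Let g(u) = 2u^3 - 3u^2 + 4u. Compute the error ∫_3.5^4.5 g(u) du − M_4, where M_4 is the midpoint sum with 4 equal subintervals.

0.109375

Exact integral: ∫_3.5^4.5 g(u) du = 97.75.
M_4 = 97.640625.
Error = 97.75 − 97.640625 = 0.109375.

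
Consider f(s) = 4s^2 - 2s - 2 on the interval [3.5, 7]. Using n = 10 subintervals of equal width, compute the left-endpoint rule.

332.2025

Δs = (7 − 3.5)/10 = 0.35.
Left endpoints: 3.5, 3.85, 4.2, 4.55, 4.9, 5.25, 5.6, 5.95, 6.3, 6.65.
f(3.5) = 40, f(3.85) = 49.59, f(4.2) = 60.16, f(4.55) = 71.71, f(4.9) = 84.24, f(5.25) = 97.75, f(5.6) = 112.24, f(5.95) = 127.71, f(6.3) = 144.16, f(6.65) = 161.59.
Sum = Δs · [f(3.5) + f(3.85) + f(4.2) + ...].
Sum = 332.2025.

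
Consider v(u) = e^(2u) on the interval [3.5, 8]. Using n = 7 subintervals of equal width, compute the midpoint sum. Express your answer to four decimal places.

4150654.2273

Δu = (8 − 3.5)/7 = 9/14.
Midpoints: 107/28, 125/28, 143/28, 5.75, 179/28, 197/28, 215/28.
v(107/28) ≈ 2085.6944, v(125/28) ≈ 7544.4798, v(143/28) ≈ 27290.2756, v(5.75) ≈ 98715.7710, v(179/28) ≈ 357079.7002, v(197/28) ≈ 1291646.8259, v(215/28) ≈ 4672210.4954.
Sum = Δu · [v(107/28) + v(125/28) + v(143/28) + ...].
Sum ≈ 4150654.2273.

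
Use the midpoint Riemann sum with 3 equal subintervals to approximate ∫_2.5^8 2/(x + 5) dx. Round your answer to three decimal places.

Δx = (8 − 2.5)/3 = 11/6.
Midpoints: 41/12, 5.25, 85/12.
f(41/12) = 24/101, f(5.25) = 8/41, f(85/12) = 24/145.
Sum = Δx · [f(41/12) + f(5.25) + f(85/12)].
Sum ≈ 1.097.

1.097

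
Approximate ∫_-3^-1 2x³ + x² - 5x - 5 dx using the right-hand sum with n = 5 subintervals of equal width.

Δx = (-1 − (-3))/5 = 0.4.
Right endpoints: -2.6, -2.2, -1.8, -1.4, -1.
f(-2.6) = -20.392, f(-2.2) = -10.456, f(-1.8) = -4.424, f(-1.4) = -1.528, f(-1) = -1.
Sum = Δx · [f(-2.6) + f(-2.2) + f(-1.8) + f(-1.4) + f(-1)].
Sum = -15.12.

-15.12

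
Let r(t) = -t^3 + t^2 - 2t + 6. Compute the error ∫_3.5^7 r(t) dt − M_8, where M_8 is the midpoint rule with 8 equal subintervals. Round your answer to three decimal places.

Exact integral: ∫_3.5^7 r(t) dt ≈ -478.44271.
M_8 ≈ -477.61926.
Error ≈ -478.44271 − (-477.61926) ≈ -0.823.

-0.823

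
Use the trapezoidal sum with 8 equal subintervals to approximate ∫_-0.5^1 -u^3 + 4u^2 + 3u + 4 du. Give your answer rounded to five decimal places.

8.41919

Δu = (1 − (-0.5))/8 = 0.1875.
f(-0.5) = 3.625, f(-0.3125) = 14269/4096, f(-0.125) = 1889/512, f(0.0625) = 17215/4096, f(0.25) = 4.984375, f(0.4375) = 24553/4096, f(0.625) = 3683/512, f(0.8125) = 34987/4096, f(1) = 10.
T_8 = (Δu/2)·[f(u_0) + 2f(u_1) + ... + 2f(u_{7}) + f(u_8)].
Sum ≈ 8.41919.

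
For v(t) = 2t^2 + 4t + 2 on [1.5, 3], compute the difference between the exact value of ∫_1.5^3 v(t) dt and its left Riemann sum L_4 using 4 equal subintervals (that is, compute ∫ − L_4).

3.5859375

Exact integral: ∫_1.5^3 v(t) dt = 32.25.
L_4 = 28.6640625.
Error = 32.25 − 28.6640625 = 3.5859375.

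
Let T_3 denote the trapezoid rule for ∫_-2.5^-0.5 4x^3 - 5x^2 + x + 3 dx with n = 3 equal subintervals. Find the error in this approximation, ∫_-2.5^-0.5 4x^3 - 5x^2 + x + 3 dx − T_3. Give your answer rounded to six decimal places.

Exact integral: ∫_-2.5^-0.5 f(x) dx ≈ -61.83333333.
T_3 ≈ -65.24074074.
Error ≈ -61.83333333 − (-65.24074074) ≈ 3.407407.

3.407407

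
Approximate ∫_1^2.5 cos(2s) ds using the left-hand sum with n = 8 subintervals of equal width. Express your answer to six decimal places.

-0.988746

Δs = (2.5 − 1)/8 = 0.1875.
Left endpoints: 1, 1.1875, 1.375, 1.5625, 1.75, 1.9375, 2.125, 2.3125.
f(1) ≈ -0.416147, f(1.1875) ≈ -0.720278, f(1.375) ≈ -0.924302, f(1.5625) ≈ -0.999862, f(1.75) ≈ -0.936457, f(1.9375) ≈ -0.742898, f(2.125) ≈ -0.446087, f(2.3125) ≈ -0.087278.
Sum = Δs · [f(1) + f(1.1875) + f(1.375) + ...].
Sum ≈ -0.988746.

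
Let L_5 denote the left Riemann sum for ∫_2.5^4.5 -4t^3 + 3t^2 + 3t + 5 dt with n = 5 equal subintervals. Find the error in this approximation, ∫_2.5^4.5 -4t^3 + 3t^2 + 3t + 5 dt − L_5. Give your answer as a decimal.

Exact integral: ∫_2.5^4.5 f(t) dt = -264.5.
L_5 = -215.78.
Error = -264.5 − (-215.78) = -48.72.

-48.72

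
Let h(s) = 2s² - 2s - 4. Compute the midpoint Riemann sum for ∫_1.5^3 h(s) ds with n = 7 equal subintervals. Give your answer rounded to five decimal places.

2.98852

Δs = (3 − 1.5)/7 = 3/14.
Midpoints: 45/28, 51/28, 57/28, 2.25, 69/28, 75/28, 81/28.
h(45/28) = -803/392, h(51/28) = -395/392, h(57/28) = 85/392, h(2.25) = 1.625, h(69/28) = 1261/392, h(75/28) = 1957/392, h(81/28) = 2725/392.
Sum = Δs · [h(45/28) + h(51/28) + h(57/28) + ...].
Sum ≈ 2.98852.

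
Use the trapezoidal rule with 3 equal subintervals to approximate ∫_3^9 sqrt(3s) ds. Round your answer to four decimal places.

25.1073

Δs = (9 − 3)/3 = 2.
f(3) ≈ 3.0000, f(5) ≈ 3.8730, f(7) ≈ 4.5826, f(9) ≈ 5.1962.
T_3 = (Δs/2)·[f(s_0) + 2f(s_1) + 2f(s_2) + f(s_3)].
Sum ≈ 25.1073.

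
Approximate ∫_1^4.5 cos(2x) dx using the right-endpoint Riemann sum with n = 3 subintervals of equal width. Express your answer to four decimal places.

-0.4128

Δx = (4.5 − 1)/3 = 7/6.
Right endpoints: 13/6, 10/3, 4.5.
f(13/6) ≈ -0.3700, f(10/3) ≈ 0.9274, f(4.5) ≈ -0.9111.
Sum = Δx · [f(13/6) + f(10/3) + f(4.5)].
Sum ≈ -0.4128.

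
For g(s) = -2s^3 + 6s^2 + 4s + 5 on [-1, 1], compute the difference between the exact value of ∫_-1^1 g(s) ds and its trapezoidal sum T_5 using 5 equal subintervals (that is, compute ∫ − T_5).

-0.32

Exact integral: ∫_-1^1 g(s) ds = 14.
T_5 = 14.32.
Error = 14 − 14.32 = -0.32.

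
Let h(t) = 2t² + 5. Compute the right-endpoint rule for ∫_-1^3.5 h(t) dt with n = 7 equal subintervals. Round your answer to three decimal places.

Δt = (3.5 − (-1))/7 = 9/14.
Right endpoints: -5/14, 2/7, 13/14, 11/7, 31/14, 20/7, 3.5.
h(-5/14) = 515/98, h(2/7) = 253/49, h(13/14) = 659/98, h(11/7) = 487/49, h(31/14) = 1451/98, h(20/7) = 1045/49, h(3.5) = 29.5.
Sum = Δt · [h(-5/14) + h(2/7) + h(13/14) + ...].
Sum ≈ 59.602.

59.602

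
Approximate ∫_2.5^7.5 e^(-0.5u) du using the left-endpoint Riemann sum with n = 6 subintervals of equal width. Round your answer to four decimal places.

0.6431

Δu = (7.5 − 2.5)/6 = 5/6.
Left endpoints: 2.5, 10/3, 25/6, 5, 35/6, 20/3.
f(2.5) ≈ 0.2865, f(10/3) ≈ 0.1889, f(25/6) ≈ 0.1245, f(5) ≈ 0.0821, f(35/6) ≈ 0.0541, f(20/3) ≈ 0.0357.
Sum = Δu · [f(2.5) + f(10/3) + f(25/6) + ...].
Sum ≈ 0.6431.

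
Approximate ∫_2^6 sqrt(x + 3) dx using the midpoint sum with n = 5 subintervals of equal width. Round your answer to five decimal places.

Δx = (6 − 2)/5 = 0.8.
Midpoints: 2.4, 3.2, 4, 4.8, 5.6.
f(2.4) ≈ 2.32379, f(3.2) ≈ 2.48998, f(4) ≈ 2.64575, f(4.8) ≈ 2.79285, f(5.6) ≈ 2.93258.
Sum = Δx · [f(2.4) + f(3.2) + f(4) + f(4.8) + f(5.6)].
Sum ≈ 10.54796.

10.54796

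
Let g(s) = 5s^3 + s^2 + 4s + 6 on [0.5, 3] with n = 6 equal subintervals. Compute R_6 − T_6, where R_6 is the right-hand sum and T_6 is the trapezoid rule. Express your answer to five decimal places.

31.90104

R_6 ≈ 176.5024595.
T_6 ≈ 144.6014178.
R_6 − T_6 ≈ 31.90104.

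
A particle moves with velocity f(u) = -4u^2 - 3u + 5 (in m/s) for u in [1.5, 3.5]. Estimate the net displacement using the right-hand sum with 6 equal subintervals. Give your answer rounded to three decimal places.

-65.481

Δu = (3.5 − 1.5)/6 = 1/3.
Right endpoints: 11/6, 13/6, 2.5, 17/6, 19/6, 3.5.
f(11/6) = -251/18, f(13/6) = -365/18, f(2.5) = -27.5, f(17/6) = -641/18, f(19/6) = -803/18, f(3.5) = -54.5.
Sum = Δu · [f(11/6) + f(13/6) + f(2.5) + ...].
Sum ≈ -65.481.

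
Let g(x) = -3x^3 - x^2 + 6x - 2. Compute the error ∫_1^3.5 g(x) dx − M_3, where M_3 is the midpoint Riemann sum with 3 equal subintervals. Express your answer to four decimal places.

-3.0744

Exact integral: ∫_1^3.5 g(x) dx ≈ -97.005208.
M_3 ≈ -93.930845.
Error ≈ -97.005208 − (-93.930845) ≈ -3.0744.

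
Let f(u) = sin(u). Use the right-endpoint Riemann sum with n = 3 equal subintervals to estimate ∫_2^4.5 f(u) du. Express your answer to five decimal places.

-0.97951

Δu = (4.5 − 2)/3 = 5/6.
Right endpoints: 17/6, 11/3, 4.5.
f(17/6) ≈ 0.30340, f(11/3) ≈ -0.50128, f(4.5) ≈ -0.97753.
Sum = Δu · [f(17/6) + f(11/3) + f(4.5)].
Sum ≈ -0.97951.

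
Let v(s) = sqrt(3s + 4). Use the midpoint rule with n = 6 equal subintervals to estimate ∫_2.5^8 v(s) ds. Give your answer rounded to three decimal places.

Δs = (8 − 2.5)/6 = 11/12.
Midpoints: 71/24, 3.875, 115/24, 137/24, 6.625, 181/24.
v(71/24) ≈ 3.588, v(3.875) ≈ 3.953, v(115/24) ≈ 4.287, v(137/24) ≈ 4.596, v(6.625) ≈ 4.886, v(181/24) ≈ 5.160.
Sum = Δs · [v(71/24) + v(3.875) + v(115/24) + ...].
Sum ≈ 24.264.

24.264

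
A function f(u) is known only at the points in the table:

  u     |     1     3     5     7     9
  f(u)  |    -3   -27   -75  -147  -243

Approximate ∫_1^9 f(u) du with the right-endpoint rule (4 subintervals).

Δu = 2.
Sum = 2·[(-27) + (-75) + (-147) + (-243)] = -984.

-984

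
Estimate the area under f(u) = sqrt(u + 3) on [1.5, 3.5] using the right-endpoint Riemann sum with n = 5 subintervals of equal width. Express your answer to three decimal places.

Δu = (3.5 − 1.5)/5 = 0.4.
Right endpoints: 1.9, 2.3, 2.7, 3.1, 3.5.
f(1.9) ≈ 2.214, f(2.3) ≈ 2.302, f(2.7) ≈ 2.387, f(3.1) ≈ 2.470, f(3.5) ≈ 2.550.
Sum = Δu · [f(1.9) + f(2.3) + f(2.7) + f(3.1) + f(3.5)].
Sum ≈ 4.769.

4.769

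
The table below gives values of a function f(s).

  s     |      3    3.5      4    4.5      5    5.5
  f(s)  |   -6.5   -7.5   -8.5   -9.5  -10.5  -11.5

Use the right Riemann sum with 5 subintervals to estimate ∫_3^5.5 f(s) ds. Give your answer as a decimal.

-23.75

Δs = 0.5.
Sum = 0.5·[(-7.5) + (-8.5) + (-9.5) + (-10.5) + (-11.5)] = -23.75.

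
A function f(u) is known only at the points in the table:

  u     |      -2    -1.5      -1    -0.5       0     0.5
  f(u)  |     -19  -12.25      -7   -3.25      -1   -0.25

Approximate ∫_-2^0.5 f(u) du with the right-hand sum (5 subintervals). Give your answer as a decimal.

Δu = 0.5.
Sum = 0.5·[(-12.25) + (-7) + (-3.25) + (-1) + (-0.25)] = -11.875.

-11.875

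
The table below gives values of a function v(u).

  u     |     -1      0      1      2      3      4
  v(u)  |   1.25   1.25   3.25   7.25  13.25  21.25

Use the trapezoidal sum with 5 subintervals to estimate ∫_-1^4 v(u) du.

Δu = 1.
T_5 = (1/2)·[1.25 + 2·1.25 + 2·3.25 + 2·7.25 + 2·13.25 + 21.25] = 36.25.

36.25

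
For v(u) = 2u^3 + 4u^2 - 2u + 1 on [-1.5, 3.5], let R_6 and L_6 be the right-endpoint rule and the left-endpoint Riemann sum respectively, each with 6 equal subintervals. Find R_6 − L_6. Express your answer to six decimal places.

102.083333

R_6 ≈ 185.99537037.
L_6 ≈ 83.91203704.
R_6 − L_6 ≈ 102.083333.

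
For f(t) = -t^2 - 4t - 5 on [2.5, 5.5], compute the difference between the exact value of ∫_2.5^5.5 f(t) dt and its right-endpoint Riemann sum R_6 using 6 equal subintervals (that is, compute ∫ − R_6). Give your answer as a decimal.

9.125

Exact integral: ∫_2.5^5.5 f(t) dt = -113.25.
R_6 = -122.375.
Error = -113.25 − (-122.375) = 9.125.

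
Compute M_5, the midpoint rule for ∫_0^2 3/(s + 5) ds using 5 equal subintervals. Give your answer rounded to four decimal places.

1.0090

Δs = (2 − 0)/5 = 0.4.
Midpoints: 0.2, 0.6, 1, 1.4, 1.8.
f(0.2) = 15/26, f(0.6) = 15/28, f(1) = 0.5, f(1.4) = 0.46875, f(1.8) = 15/34.
Sum = Δs · [f(0.2) + f(0.6) + f(1) + f(1.4) + f(1.8)].
Sum ≈ 1.0090.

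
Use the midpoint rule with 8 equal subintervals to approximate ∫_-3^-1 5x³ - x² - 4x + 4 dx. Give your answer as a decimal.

-84.34375

Δx = (-1 − (-3))/8 = 0.25.
Midpoints: -2.875, -2.625, -2.375, -2.125, -1.875, -1.625, -1.375, -1.125.
f(-2.875) = -57131/512, f(-2.625) = -42409/512, f(-2.375) = -30271/512, f(-2.125) = -20477/512, f(-1.875) = -12787/512, f(-1.625) = -6961/512, f(-1.375) = -2759/512, f(-1.125) = 59/512.
Sum = Δx · [f(-2.875) + f(-2.625) + f(-2.375) + ...].
Sum = -84.34375.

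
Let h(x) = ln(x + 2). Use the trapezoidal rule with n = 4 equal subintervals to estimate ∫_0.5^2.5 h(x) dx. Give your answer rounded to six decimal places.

2.473927

Δx = (2.5 − 0.5)/4 = 0.5.
h(0.5) ≈ 0.916291, h(1) ≈ 1.098612, h(1.5) ≈ 1.252763, h(2) ≈ 1.386294, h(2.5) ≈ 1.504077.
T_4 = (Δx/2)·[h(x_0) + 2h(x_1) + 2h(x_2) + 2h(x_3) + h(x_4)].
Sum ≈ 2.473927.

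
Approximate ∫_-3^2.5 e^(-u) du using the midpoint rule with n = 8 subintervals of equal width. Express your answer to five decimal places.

Δu = (2.5 − (-3))/8 = 0.6875.
Midpoints: -2.65625, -1.96875, -1.28125, -0.59375, 0.09375, 0.78125, 1.46875, 2.15625.
f(-2.65625) ≈ 14.24278, f(-1.96875) ≈ 7.16172, f(-1.28125) ≈ 3.60114, f(-0.59375) ≈ 1.81077, f(0.09375) ≈ 0.91051, f(0.78125) ≈ 0.45783, f(1.46875) ≈ 0.23021, f(2.15625) ≈ 0.11576.
Sum = Δu · [f(-2.65625) + f(-1.96875) + f(-1.28125) + ...].
Sum ≈ 19.61487.

19.61487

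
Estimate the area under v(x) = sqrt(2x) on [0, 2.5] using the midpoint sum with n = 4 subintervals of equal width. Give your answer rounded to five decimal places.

Δx = (2.5 − 0)/4 = 0.625.
Midpoints: 0.3125, 0.9375, 1.5625, 2.1875.
v(0.3125) ≈ 0.79057, v(0.9375) ≈ 1.36931, v(1.5625) ≈ 1.76777, v(2.1875) ≈ 2.09165.
Sum = Δx · [v(0.3125) + v(0.9375) + v(1.5625) + v(2.1875)].
Sum ≈ 3.76206.

3.76206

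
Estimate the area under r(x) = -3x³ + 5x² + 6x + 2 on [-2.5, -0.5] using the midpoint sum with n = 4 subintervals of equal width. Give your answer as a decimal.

40.3125

Δx = (-0.5 − (-2.5))/4 = 0.5.
Midpoints: -2.25, -1.75, -1.25, -0.75.
r(-2.25) = 47.984375, r(-1.75) = 22.890625, r(-1.25) = 8.171875, r(-0.75) = 1.578125.
Sum = Δx · [r(-2.25) + r(-1.75) + r(-1.25) + r(-0.75)].
Sum = 40.3125.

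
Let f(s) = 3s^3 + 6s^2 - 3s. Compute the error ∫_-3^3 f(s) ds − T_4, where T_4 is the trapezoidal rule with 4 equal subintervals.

Exact integral: ∫_-3^3 f(s) ds = 108.
T_4 = 121.5.
Error = 108 − 121.5 = -13.5.

-13.5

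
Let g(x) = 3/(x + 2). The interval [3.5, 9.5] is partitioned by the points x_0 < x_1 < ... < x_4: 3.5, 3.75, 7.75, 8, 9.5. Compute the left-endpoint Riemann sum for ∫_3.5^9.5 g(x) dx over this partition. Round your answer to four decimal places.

2.7502

Subinterval widths: 0.25, 4, 0.25, 1.5.
Left endpoints: 3.5, 3.75, 7.75, 8.
g(3.5) = 6/11, g(3.75) = 12/23, g(7.75) = 4/13, g(8) = 0.3.
Sum = Σ Δx_i · g(x_i).
Sum ≈ 2.7502.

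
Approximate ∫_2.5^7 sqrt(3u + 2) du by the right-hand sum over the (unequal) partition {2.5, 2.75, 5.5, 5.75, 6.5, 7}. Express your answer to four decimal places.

Subinterval widths: 0.25, 2.75, 0.25, 0.75, 0.5.
Right endpoints: 2.75, 5.5, 5.75, 6.5, 7.
f(2.75) ≈ 3.2016, f(5.5) ≈ 4.3012, f(5.75) ≈ 4.3875, f(6.5) ≈ 4.6368, f(7) ≈ 4.7958.
Sum = Σ Δu_i · f(u_i).
Sum ≈ 19.6010.

19.6010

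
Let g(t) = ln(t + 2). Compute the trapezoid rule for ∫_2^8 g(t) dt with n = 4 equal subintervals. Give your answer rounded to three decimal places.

11.453

Δt = (8 − 2)/4 = 1.5.
g(2) ≈ 1.386, g(3.5) ≈ 1.705, g(5) ≈ 1.946, g(6.5) ≈ 2.140, g(8) ≈ 2.303.
T_4 = (Δt/2)·[g(t_0) + 2g(t_1) + 2g(t_2) + 2g(t_3) + g(t_4)].
Sum ≈ 11.453.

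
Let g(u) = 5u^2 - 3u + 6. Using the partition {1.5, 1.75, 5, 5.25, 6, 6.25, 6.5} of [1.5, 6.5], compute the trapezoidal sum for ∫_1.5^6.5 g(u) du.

Subinterval widths: 0.25, 3.25, 0.25, 0.75, 0.25, 0.25.
g(1.5) = 12.75, g(1.75) = 16.0625, g(5) = 116, g(5.25) = 128.0625, g(6) = 168, g(6.25) = 182.5625, g(6.5) = 197.75.
On each subinterval the trapezoid contributes (Δu_i/2)·[g(u_{i-1}) + g(u_i)].
Sum = 451.09375.

451.09375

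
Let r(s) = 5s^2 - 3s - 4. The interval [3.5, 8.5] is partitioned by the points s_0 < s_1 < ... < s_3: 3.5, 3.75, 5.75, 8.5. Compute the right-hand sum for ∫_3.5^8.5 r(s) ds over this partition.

1214.203125

Subinterval widths: 0.25, 2, 2.75.
Right endpoints: 3.75, 5.75, 8.5.
r(3.75) = 55.0625, r(5.75) = 144.0625, r(8.5) = 331.75.
Sum = Σ Δs_i · r(s_i).
Sum = 1214.203125.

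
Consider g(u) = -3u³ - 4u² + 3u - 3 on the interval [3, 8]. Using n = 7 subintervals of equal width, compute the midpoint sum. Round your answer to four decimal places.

-3579.0434

Δu = (8 − 3)/7 = 5/7.
Midpoints: 47/14, 57/14, 67/14, 5.5, 87/14, 97/14, 107/14.
g(47/14) = -415769/2744, g(57/14) = -712239/2744, g(67/14) = -1122509/2744, g(5.5) = -606.625, g(87/14) = -2356449/2744, g(97/14) = -3216119/2744, g(107/14) = -4261589/2744.
Sum = Δu · [g(47/14) + g(57/14) + g(67/14) + ...].
Sum ≈ -3579.0434.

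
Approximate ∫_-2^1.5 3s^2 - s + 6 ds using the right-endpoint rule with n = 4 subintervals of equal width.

30.76171875

Δs = (1.5 − (-2))/4 = 0.875.
Right endpoints: -1.125, -0.25, 0.625, 1.5.
f(-1.125) = 10.921875, f(-0.25) = 6.4375, f(0.625) = 6.546875, f(1.5) = 11.25.
Sum = Δs · [f(-1.125) + f(-0.25) + f(0.625) + f(1.5)].
Sum = 30.76171875.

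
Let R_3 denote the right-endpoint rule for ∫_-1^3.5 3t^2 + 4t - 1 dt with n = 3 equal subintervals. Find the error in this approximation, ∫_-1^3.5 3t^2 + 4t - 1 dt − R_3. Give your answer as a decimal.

Exact integral: ∫_-1^3.5 f(t) dt = 61.875.
R_3 = 105.75.
Error = 61.875 − 105.75 = -43.875.

-43.875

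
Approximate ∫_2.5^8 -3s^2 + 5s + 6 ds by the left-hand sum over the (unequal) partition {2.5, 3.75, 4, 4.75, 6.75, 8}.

Subinterval widths: 1.25, 0.25, 0.75, 2, 1.25.
Left endpoints: 2.5, 3.75, 4, 4.75, 6.75.
f(2.5) = -0.25, f(3.75) = -17.4375, f(4) = -22, f(4.75) = -37.9375, f(6.75) = -96.9375.
Sum = Σ Δs_i · f(s_i).
Sum = -218.21875.

-218.21875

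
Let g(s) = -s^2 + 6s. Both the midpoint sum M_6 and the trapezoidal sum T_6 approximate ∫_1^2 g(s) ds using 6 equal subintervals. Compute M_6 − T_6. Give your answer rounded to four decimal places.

0.0069

M_6 ≈ 6.668981.
T_6 ≈ 6.662037.
M_6 − T_6 ≈ 0.0069.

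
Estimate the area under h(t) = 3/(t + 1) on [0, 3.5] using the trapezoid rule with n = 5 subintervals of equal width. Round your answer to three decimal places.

4.624

Δt = (3.5 − 0)/5 = 0.7.
h(0) = 3, h(0.7) = 30/17, h(1.4) = 1.25, h(2.1) = 30/31, h(2.8) = 15/19, h(3.5) = 2/3.
T_5 = (Δt/2)·[h(t_0) + 2h(t_1) + ... + 2h(t_{4}) + h(t_5)].
Sum ≈ 4.624.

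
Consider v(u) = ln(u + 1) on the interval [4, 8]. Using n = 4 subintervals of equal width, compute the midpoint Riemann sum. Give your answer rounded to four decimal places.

Δu = (8 − 4)/4 = 1.
Midpoints: 4.5, 5.5, 6.5, 7.5.
v(4.5) ≈ 1.7047, v(5.5) ≈ 1.8718, v(6.5) ≈ 2.0149, v(7.5) ≈ 2.1401.
Sum = Δu · [v(4.5) + v(5.5) + v(6.5) + v(7.5)].
Sum ≈ 7.7315.

7.7315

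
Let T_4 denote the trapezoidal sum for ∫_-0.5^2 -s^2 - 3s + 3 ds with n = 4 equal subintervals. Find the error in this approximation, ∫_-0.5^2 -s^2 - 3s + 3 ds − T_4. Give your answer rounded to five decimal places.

Exact integral: ∫_-0.5^2 f(s) ds ≈ -0.8333333.
T_4 = -0.99609375.
Error ≈ -0.8333333 − (-0.99609375) ≈ 0.16276.

0.16276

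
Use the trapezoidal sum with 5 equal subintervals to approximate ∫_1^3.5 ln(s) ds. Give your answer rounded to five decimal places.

Δs = (3.5 − 1)/5 = 0.5.
f(1) ≈ 0.00000, f(1.5) ≈ 0.40547, f(2) ≈ 0.69315, f(2.5) ≈ 0.91629, f(3) ≈ 1.09861, f(3.5) ≈ 1.25276.
T_5 = (Δs/2)·[f(s_0) + 2f(s_1) + ... + 2f(s_{4}) + f(s_5)].
Sum ≈ 1.86995.

1.86995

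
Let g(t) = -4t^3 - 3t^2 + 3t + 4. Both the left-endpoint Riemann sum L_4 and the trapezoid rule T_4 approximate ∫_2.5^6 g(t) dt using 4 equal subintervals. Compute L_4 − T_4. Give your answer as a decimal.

L_4 = -1037.6953125.
T_4 = -1422.8046875.
L_4 − T_4 = 385.109375.

385.109375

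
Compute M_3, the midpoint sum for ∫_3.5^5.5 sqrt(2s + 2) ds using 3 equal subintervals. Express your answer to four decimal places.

6.6251

Δs = (5.5 − 3.5)/3 = 2/3.
Midpoints: 23/6, 4.5, 31/6.
f(23/6) ≈ 3.1091, f(4.5) ≈ 3.3166, f(31/6) ≈ 3.5119.
Sum = Δs · [f(23/6) + f(4.5) + f(31/6)].
Sum ≈ 6.6251.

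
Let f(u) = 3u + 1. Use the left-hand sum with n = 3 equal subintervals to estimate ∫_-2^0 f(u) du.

-6

Δu = (0 − (-2))/3 = 2/3.
Left endpoints: -2, -4/3, -2/3.
f(-2) = -5, f(-4/3) = -3, f(-2/3) = -1.
Sum = Δu · [f(-2) + f(-4/3) + f(-2/3)].
Sum = -6.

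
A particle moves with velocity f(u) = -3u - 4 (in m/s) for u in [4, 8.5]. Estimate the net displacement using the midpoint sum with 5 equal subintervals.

Δu = (8.5 − 4)/5 = 0.9.
Midpoints: 4.45, 5.35, 6.25, 7.15, 8.05.
f(4.45) = -17.35, f(5.35) = -20.05, f(6.25) = -22.75, f(7.15) = -25.45, f(8.05) = -28.15.
Sum = Δu · [f(4.45) + f(5.35) + f(6.25) + f(7.15) + f(8.05)].
Sum = -102.375.

-102.375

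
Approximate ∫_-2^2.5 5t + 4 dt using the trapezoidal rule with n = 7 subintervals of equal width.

23.625

Δt = (2.5 − (-2))/7 = 9/14.
f(-2) = -6, f(-19/14) = -39/14, f(-5/7) = 3/7, f(-1/14) = 51/14, f(4/7) = 48/7, f(17/14) = 141/14, f(13/7) = 93/7, f(2.5) = 16.5.
T_7 = (Δt/2)·[f(t_0) + 2f(t_1) + ... + 2f(t_{6}) + f(t_7)].
Sum = 23.625.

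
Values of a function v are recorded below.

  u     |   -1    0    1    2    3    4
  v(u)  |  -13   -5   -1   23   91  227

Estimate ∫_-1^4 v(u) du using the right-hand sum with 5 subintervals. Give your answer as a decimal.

Δu = 1.
Sum = 1·[(-5) + (-1) + 23 + 91 + 227] = 335.

335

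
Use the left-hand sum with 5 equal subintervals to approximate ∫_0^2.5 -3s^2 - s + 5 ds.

-1.25

Δs = (2.5 − 0)/5 = 0.5.
Left endpoints: 0, 0.5, 1, 1.5, 2.
f(0) = 5, f(0.5) = 3.75, f(1) = 1, f(1.5) = -3.25, f(2) = -9.
Sum = Δs · [f(0) + f(0.5) + f(1) + f(1.5) + f(2)].
Sum = -1.25.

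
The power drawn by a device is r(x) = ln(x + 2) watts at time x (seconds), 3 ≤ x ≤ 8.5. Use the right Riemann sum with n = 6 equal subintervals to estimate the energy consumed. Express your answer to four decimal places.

Δx = (8.5 − 3)/6 = 11/12.
Right endpoints: 47/12, 29/6, 5.75, 20/3, 91/12, 8.5.
r(47/12) ≈ 1.7778, r(29/6) ≈ 1.9218, r(5.75) ≈ 2.0477, r(20/3) ≈ 2.1595, r(91/12) ≈ 2.2600, r(8.5) ≈ 2.3514.
Sum = Δx · [r(47/12) + r(29/6) + r(5.75) + ...].
Sum ≈ 11.4750.

11.4750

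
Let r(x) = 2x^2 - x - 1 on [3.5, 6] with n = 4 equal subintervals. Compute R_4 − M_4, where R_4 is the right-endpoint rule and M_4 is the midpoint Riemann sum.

R_4 = 115.4296875.
M_4 = 100.87890625.
R_4 − M_4 = 14.55078125.

14.55078125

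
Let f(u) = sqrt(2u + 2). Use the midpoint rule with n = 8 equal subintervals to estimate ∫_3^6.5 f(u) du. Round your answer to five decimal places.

Δu = (6.5 − 3)/8 = 0.4375.
Midpoints: 3.21875, 3.65625, 4.09375, 4.53125, 4.96875, 5.40625, 5.84375, 6.28125.
f(3.21875) ≈ 2.90474, f(3.65625) ≈ 3.05164, f(4.09375) ≈ 3.19179, f(4.53125) ≈ 3.32603, f(4.96875) ≈ 3.45507, f(5.40625) ≈ 3.57946, f(5.84375) ≈ 3.69966, f(6.28125) ≈ 3.81608.
Sum = Δu · [f(3.21875) + f(3.65625) + f(4.09375) + ...].
Sum ≈ 11.82320.

11.82320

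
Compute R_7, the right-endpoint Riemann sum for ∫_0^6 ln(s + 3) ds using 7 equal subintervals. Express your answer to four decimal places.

Δs = (6 − 0)/7 = 6/7.
Right endpoints: 6/7, 12/7, 18/7, 24/7, 30/7, 36/7, 6.
f(6/7) ≈ 1.3499, f(12/7) ≈ 1.5506, f(18/7) ≈ 1.7177, f(24/7) ≈ 1.8608, f(30/7) ≈ 1.9859, f(36/7) ≈ 2.0971, f(6) ≈ 2.1972.
Sum = Δs · [f(6/7) + f(12/7) + f(18/7) + ...].
Sum ≈ 10.9365.

10.9365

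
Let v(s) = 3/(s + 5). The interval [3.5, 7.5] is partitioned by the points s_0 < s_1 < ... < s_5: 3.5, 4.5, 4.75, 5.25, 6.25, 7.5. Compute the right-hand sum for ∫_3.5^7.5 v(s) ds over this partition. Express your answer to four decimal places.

1.1057

Subinterval widths: 1, 0.25, 0.5, 1, 1.25.
Right endpoints: 4.5, 4.75, 5.25, 6.25, 7.5.
v(4.5) = 6/19, v(4.75) = 4/13, v(5.25) = 12/41, v(6.25) = 4/15, v(7.5) = 0.24.
Sum = Σ Δs_i · v(s_i).
Sum ≈ 1.1057.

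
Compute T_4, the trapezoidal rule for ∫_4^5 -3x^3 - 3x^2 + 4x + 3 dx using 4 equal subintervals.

Δx = (5 − 4)/4 = 0.25.
f(4) = -221, f(4.25) = -264.484375, f(4.5) = -313.125, f(4.75) = -367.203125, f(5) = -427.
T_4 = (Δx/2)·[f(x_0) + 2f(x_1) + 2f(x_2) + 2f(x_3) + f(x_4)].
Sum = -317.203125.

-317.203125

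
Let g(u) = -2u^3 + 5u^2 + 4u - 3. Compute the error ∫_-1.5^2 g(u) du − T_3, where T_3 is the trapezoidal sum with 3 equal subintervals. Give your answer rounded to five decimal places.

-2.77894

Exact integral: ∫_-1.5^2 g(u) du ≈ 6.4895833.
T_3 ≈ 9.2685185.
Error ≈ 6.4895833 − 9.2685185 ≈ -2.77894.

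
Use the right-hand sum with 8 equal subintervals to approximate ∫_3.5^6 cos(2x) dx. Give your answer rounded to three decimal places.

Δx = (6 − 3.5)/8 = 0.3125.
Right endpoints: 3.8125, 4.125, 4.4375, 4.75, 5.0625, 5.375, 5.6875, 6.
f(3.8125) ≈ 0.227, f(4.125) ≈ -0.386, f(4.4375) ≈ -0.853, f(4.75) ≈ -0.997, f(5.0625) ≈ -0.765, f(5.375) ≈ -0.243, f(5.6875) ≈ 0.370, f(6) ≈ 0.844.
Sum = Δx · [f(3.8125) + f(4.125) + f(4.4375) + ...].
Sum ≈ -0.563.

-0.563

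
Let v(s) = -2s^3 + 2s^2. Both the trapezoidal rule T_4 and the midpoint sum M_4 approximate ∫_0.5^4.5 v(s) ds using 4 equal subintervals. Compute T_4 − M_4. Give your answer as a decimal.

T_4 = -153.
M_4 = -140.
T_4 − M_4 = -13.

-13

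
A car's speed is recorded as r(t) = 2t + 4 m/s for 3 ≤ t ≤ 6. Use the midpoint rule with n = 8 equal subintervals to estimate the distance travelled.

39

Δt = (6 − 3)/8 = 0.375.
Midpoints: 3.1875, 3.5625, 3.9375, 4.3125, 4.6875, 5.0625, 5.4375, 5.8125.
r(3.1875) = 10.375, r(3.5625) = 11.125, r(3.9375) = 11.875, r(4.3125) = 12.625, r(4.6875) = 13.375, r(5.0625) = 14.125, r(5.4375) = 14.875, r(5.8125) = 15.625.
Sum = Δt · [r(3.1875) + r(3.5625) + r(3.9375) + ...].
Sum = 39.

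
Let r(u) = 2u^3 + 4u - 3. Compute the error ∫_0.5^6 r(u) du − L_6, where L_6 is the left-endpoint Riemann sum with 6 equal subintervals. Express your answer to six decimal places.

192.948785

Exact integral: ∫_0.5^6 r(u) du = 702.96875.
L_6 ≈ 510.01996528.
Error ≈ 702.96875 − 510.01996528 ≈ 192.948785.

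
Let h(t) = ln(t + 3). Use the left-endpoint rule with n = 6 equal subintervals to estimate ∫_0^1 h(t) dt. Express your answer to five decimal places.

1.22517

Δt = (1 − 0)/6 = 1/6.
Left endpoints: 0, 1/6, 1/3, 0.5, 2/3, 5/6.
h(0) ≈ 1.09861, h(1/6) ≈ 1.15268, h(1/3) ≈ 1.20397, h(0.5) ≈ 1.25276, h(2/3) ≈ 1.29928, h(5/6) ≈ 1.34373.
Sum = Δt · [h(0) + h(1/6) + h(1/3) + ...].
Sum ≈ 1.22517.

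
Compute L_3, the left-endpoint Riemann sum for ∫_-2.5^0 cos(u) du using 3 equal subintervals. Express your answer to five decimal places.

-0.18705

Δu = (0 − (-2.5))/3 = 5/6.
Left endpoints: -2.5, -5/3, -5/6.
f(-2.5) ≈ -0.80114, f(-5/3) ≈ -0.09572, f(-5/6) ≈ 0.67241.
Sum = Δu · [f(-2.5) + f(-5/3) + f(-5/6)].
Sum ≈ -0.18705.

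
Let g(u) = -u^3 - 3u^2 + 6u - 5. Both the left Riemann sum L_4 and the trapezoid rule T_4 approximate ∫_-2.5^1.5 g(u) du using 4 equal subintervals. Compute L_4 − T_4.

L_4 = -52.
T_4 = -43.5.
L_4 − T_4 = -8.5.

-8.5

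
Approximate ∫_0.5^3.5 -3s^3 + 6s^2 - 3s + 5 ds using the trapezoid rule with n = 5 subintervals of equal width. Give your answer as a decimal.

-32.16

Δs = (3.5 − 0.5)/5 = 0.6.
f(0.5) = 4.625, f(1.1) = 4.967, f(1.7) = 2.501, f(2.3) = -6.661, f(2.9) = -26.407, f(3.5) = -60.625.
T_5 = (Δs/2)·[f(s_0) + 2f(s_1) + ... + 2f(s_{4}) + f(s_5)].
Sum = -32.16.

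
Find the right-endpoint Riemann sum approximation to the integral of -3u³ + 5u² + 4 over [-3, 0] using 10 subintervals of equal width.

99.6825

Δu = (0 − (-3))/10 = 0.3.
Right endpoints: -2.7, -2.4, -2.1, -1.8, -1.5, -1.2, -0.9, -0.6, -0.3, 0.
f(-2.7) = 99.499, f(-2.4) = 74.272, f(-2.1) = 53.833, f(-1.8) = 37.696, f(-1.5) = 25.375, f(-1.2) = 16.384, f(-0.9) = 10.237, f(-0.6) = 6.448, f(-0.3) = 4.531, f(0) = 4.
Sum = Δu · [f(-2.7) + f(-2.4) + f(-2.1) + ...].
Sum = 99.6825.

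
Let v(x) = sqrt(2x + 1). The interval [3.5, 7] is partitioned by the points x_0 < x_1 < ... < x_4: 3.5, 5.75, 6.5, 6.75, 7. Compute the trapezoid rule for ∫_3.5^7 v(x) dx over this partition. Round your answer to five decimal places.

Subinterval widths: 2.25, 0.75, 0.25, 0.25.
v(3.5) ≈ 2.82843, v(5.75) ≈ 3.53553, v(6.5) ≈ 3.74166, v(6.75) ≈ 3.80789, v(7) ≈ 3.87298.
On each subinterval the trapezoid contributes (Δx_i/2)·[v(x_{i-1}) + v(x_i)].
Sum ≈ 11.79220.

11.79220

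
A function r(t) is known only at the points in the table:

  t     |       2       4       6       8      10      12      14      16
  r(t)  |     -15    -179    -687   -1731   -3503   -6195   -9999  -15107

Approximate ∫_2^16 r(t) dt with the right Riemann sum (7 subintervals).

Δt = 2.
Sum = 2·[(-179) + (-687) + (-1731) + (-3503) + (-6195) + (-9999) + (-15107)] = -74802.

-74802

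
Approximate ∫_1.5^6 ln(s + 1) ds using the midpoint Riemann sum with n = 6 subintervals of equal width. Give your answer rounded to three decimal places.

Δs = (6 − 1.5)/6 = 0.75.
Midpoints: 1.875, 2.625, 3.375, 4.125, 4.875, 5.625.
f(1.875) ≈ 1.056, f(2.625) ≈ 1.288, f(3.375) ≈ 1.476, f(4.125) ≈ 1.634, f(4.875) ≈ 1.771, f(5.625) ≈ 1.891.
Sum = Δs · [f(1.875) + f(2.625) + f(3.375) + ...].
Sum ≈ 6.837.

6.837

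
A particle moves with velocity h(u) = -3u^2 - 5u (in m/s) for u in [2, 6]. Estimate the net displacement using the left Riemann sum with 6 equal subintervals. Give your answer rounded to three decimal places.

Δu = (6 − 2)/6 = 2/3.
Left endpoints: 2, 8/3, 10/3, 4, 14/3, 16/3.
h(2) = -22, h(8/3) = -104/3, h(10/3) = -50, h(4) = -68, h(14/3) = -266/3, h(16/3) = -112.
Sum = Δu · [h(2) + h(8/3) + h(10/3) + ...].
Sum ≈ -250.222.

-250.222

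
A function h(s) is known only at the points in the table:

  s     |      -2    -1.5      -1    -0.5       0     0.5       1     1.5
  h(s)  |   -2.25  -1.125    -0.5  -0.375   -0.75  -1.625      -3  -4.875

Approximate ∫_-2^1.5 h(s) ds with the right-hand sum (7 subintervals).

Δs = 0.5.
Sum = 0.5·[(-1.125) + (-0.5) + (-0.375) + (-0.75) + (-1.625) + (-3) + (-4.875)] = -6.125.

-6.125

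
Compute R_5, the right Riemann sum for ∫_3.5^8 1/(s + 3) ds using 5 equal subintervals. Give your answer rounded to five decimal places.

0.49881

Δs = (8 − 3.5)/5 = 0.9.
Right endpoints: 4.4, 5.3, 6.2, 7.1, 8.
f(4.4) = 5/37, f(5.3) = 10/83, f(6.2) = 5/46, f(7.1) = 10/101, f(8) = 1/11.
Sum = Δs · [f(4.4) + f(5.3) + f(6.2) + f(7.1) + f(8)].
Sum ≈ 0.49881.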